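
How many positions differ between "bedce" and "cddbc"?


Comparing "bedce" and "cddbc" position by position:
  Position 0: 'b' vs 'c' => DIFFER
  Position 1: 'e' vs 'd' => DIFFER
  Position 2: 'd' vs 'd' => same
  Position 3: 'c' vs 'b' => DIFFER
  Position 4: 'e' vs 'c' => DIFFER
Positions that differ: 4

4


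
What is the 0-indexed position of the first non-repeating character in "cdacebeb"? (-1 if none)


Input: cdacebeb
Character frequencies:
  'a': 1
  'b': 2
  'c': 2
  'd': 1
  'e': 2
Scanning left to right for freq == 1:
  Position 0 ('c'): freq=2, skip
  Position 1 ('d'): unique! => answer = 1

1


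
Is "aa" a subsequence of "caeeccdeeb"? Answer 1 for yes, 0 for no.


Check if "aa" is a subsequence of "caeeccdeeb"
Greedy scan:
  Position 0 ('c'): no match needed
  Position 1 ('a'): matches sub[0] = 'a'
  Position 2 ('e'): no match needed
  Position 3 ('e'): no match needed
  Position 4 ('c'): no match needed
  Position 5 ('c'): no match needed
  Position 6 ('d'): no match needed
  Position 7 ('e'): no match needed
  Position 8 ('e'): no match needed
  Position 9 ('b'): no match needed
Only matched 1/2 characters => not a subsequence

0


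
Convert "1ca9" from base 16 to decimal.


Input: "1ca9" in base 16
Positional expansion:
  Digit '1' (value 1) x 16^3 = 4096
  Digit 'c' (value 12) x 16^2 = 3072
  Digit 'a' (value 10) x 16^1 = 160
  Digit '9' (value 9) x 16^0 = 9
Sum = 7337

7337


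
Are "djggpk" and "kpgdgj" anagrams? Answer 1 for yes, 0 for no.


Strings: "djggpk", "kpgdgj"
Sorted first:  dggjkp
Sorted second: dggjkp
Sorted forms match => anagrams

1


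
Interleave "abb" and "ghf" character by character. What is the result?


Interleaving "abb" and "ghf":
  Position 0: 'a' from first, 'g' from second => "ag"
  Position 1: 'b' from first, 'h' from second => "bh"
  Position 2: 'b' from first, 'f' from second => "bf"
Result: agbhbf

agbhbf


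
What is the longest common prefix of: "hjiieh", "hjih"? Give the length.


Words: hjiieh, hjih
  Position 0: all 'h' => match
  Position 1: all 'j' => match
  Position 2: all 'i' => match
  Position 3: ('i', 'h') => mismatch, stop
LCP = "hji" (length 3)

3


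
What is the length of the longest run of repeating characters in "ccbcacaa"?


Input: "ccbcacaa"
Scanning for longest run:
  Position 1 ('c'): continues run of 'c', length=2
  Position 2 ('b'): new char, reset run to 1
  Position 3 ('c'): new char, reset run to 1
  Position 4 ('a'): new char, reset run to 1
  Position 5 ('c'): new char, reset run to 1
  Position 6 ('a'): new char, reset run to 1
  Position 7 ('a'): continues run of 'a', length=2
Longest run: 'c' with length 2

2


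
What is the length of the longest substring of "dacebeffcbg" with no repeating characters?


Input: "dacebeffcbg"
Sliding window (track last position of each char):
  Position 0 ('d'): window [0,0] length 1 -- new best
  Position 1 ('a'): window [0,1] length 2 -- new best
  Position 2 ('c'): window [0,2] length 3 -- new best
  Position 3 ('e'): window [0,3] length 4 -- new best
  Position 4 ('b'): window [0,4] length 5 -- new best
  Position 5 ('e'): repeat (last at 3), move window start to 4
  Position 5 ('e'): window [4,5] length 2
  Position 6 ('f'): window [4,6] length 3
  Position 7 ('f'): repeat (last at 6), move window start to 7
  Position 7 ('f'): window [7,7] length 1
  Position 8 ('c'): window [7,8] length 2
  Position 9 ('b'): window [7,9] length 3
  Position 10 ('g'): window [7,10] length 4
Longest substring with no repeats: "daceb" with length 5

5


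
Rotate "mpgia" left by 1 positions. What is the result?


Input: "mpgia", rotate left by 1
First 1 characters: "m"
Remaining characters: "pgia"
Concatenate remaining + first: "pgia" + "m" = "pgiam"

pgiam


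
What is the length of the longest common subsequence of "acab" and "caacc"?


LCS of "acab" and "caacc"
DP table:
           c    a    a    c    c
      0    0    0    0    0    0
  a   0    0    1    1    1    1
  c   0    1    1    1    2    2
  a   0    1    2    2    2    2
  b   0    1    2    2    2    2
LCS length = dp[4][5] = 2

2


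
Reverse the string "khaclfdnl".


Input: khaclfdnl
Reading characters right to left:
  Position 8: 'l'
  Position 7: 'n'
  Position 6: 'd'
  Position 5: 'f'
  Position 4: 'l'
  Position 3: 'c'
  Position 2: 'a'
  Position 1: 'h'
  Position 0: 'k'
Reversed: lndflcahk

lndflcahk


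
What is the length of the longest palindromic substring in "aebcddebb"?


Input: "aebcddebb"
Checking substrings for palindromes:
  [4:6] "dd" (len 2) => palindrome
  [7:9] "bb" (len 2) => palindrome
Longest palindromic substring: "dd" with length 2

2


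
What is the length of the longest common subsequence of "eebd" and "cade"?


LCS of "eebd" and "cade"
DP table:
           c    a    d    e
      0    0    0    0    0
  e   0    0    0    0    1
  e   0    0    0    0    1
  b   0    0    0    0    1
  d   0    0    0    1    1
LCS length = dp[4][4] = 1

1


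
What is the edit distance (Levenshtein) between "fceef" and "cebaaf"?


Computing edit distance: "fceef" -> "cebaaf"
DP table:
           c    e    b    a    a    f
      0    1    2    3    4    5    6
  f   1    1    2    3    4    5    5
  c   2    1    2    3    4    5    6
  e   3    2    1    2    3    4    5
  e   4    3    2    2    3    4    5
  f   5    4    3    3    3    4    4
Edit distance = dp[5][6] = 4

4


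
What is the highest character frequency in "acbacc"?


Input: acbacc
Character counts:
  'a': 2
  'b': 1
  'c': 3
Maximum frequency: 3

3


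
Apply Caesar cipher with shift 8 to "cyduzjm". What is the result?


Caesar cipher: shift "cyduzjm" by 8
  'c' (pos 2) + 8 = pos 10 = 'k'
  'y' (pos 24) + 8 = pos 6 = 'g'
  'd' (pos 3) + 8 = pos 11 = 'l'
  'u' (pos 20) + 8 = pos 2 = 'c'
  'z' (pos 25) + 8 = pos 7 = 'h'
  'j' (pos 9) + 8 = pos 17 = 'r'
  'm' (pos 12) + 8 = pos 20 = 'u'
Result: kglchru

kglchru


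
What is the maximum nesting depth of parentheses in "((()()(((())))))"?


Input: "((()()(((())))))"
Tracking depth:
  Position 0 '(': depth becomes 1
  Position 1 '(': depth becomes 2
  Position 2 '(': depth becomes 3
  Position 3 ')': depth becomes 2
  Position 4 '(': depth becomes 3
  Position 5 ')': depth becomes 2
  Position 6 '(': depth becomes 3
  Position 7 '(': depth becomes 4
  Position 8 '(': depth becomes 5
  Position 9 '(': depth becomes 6
  Position 10 ')': depth becomes 5
  Position 11 ')': depth becomes 4
  Position 12 ')': depth becomes 3
  Position 13 ')': depth becomes 2
  Position 14 ')': depth becomes 1
  Position 15 ')': depth becomes 0
Maximum depth reached: 6

6


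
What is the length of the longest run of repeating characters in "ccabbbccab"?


Input: "ccabbbccab"
Scanning for longest run:
  Position 1 ('c'): continues run of 'c', length=2
  Position 2 ('a'): new char, reset run to 1
  Position 3 ('b'): new char, reset run to 1
  Position 4 ('b'): continues run of 'b', length=2
  Position 5 ('b'): continues run of 'b', length=3
  Position 6 ('c'): new char, reset run to 1
  Position 7 ('c'): continues run of 'c', length=2
  Position 8 ('a'): new char, reset run to 1
  Position 9 ('b'): new char, reset run to 1
Longest run: 'b' with length 3

3


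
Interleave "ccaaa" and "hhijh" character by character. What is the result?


Interleaving "ccaaa" and "hhijh":
  Position 0: 'c' from first, 'h' from second => "ch"
  Position 1: 'c' from first, 'h' from second => "ch"
  Position 2: 'a' from first, 'i' from second => "ai"
  Position 3: 'a' from first, 'j' from second => "aj"
  Position 4: 'a' from first, 'h' from second => "ah"
Result: chchaiajah

chchaiajah


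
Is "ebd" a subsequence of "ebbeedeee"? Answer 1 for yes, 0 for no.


Check if "ebd" is a subsequence of "ebbeedeee"
Greedy scan:
  Position 0 ('e'): matches sub[0] = 'e'
  Position 1 ('b'): matches sub[1] = 'b'
  Position 2 ('b'): no match needed
  Position 3 ('e'): no match needed
  Position 4 ('e'): no match needed
  Position 5 ('d'): matches sub[2] = 'd'
  Position 6 ('e'): no match needed
  Position 7 ('e'): no match needed
  Position 8 ('e'): no match needed
All 3 characters matched => is a subsequence

1


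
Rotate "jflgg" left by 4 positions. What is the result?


Input: "jflgg", rotate left by 4
First 4 characters: "jflg"
Remaining characters: "g"
Concatenate remaining + first: "g" + "jflg" = "gjflg"

gjflg


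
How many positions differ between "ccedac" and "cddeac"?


Comparing "ccedac" and "cddeac" position by position:
  Position 0: 'c' vs 'c' => same
  Position 1: 'c' vs 'd' => DIFFER
  Position 2: 'e' vs 'd' => DIFFER
  Position 3: 'd' vs 'e' => DIFFER
  Position 4: 'a' vs 'a' => same
  Position 5: 'c' vs 'c' => same
Positions that differ: 3

3


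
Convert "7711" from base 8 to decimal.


Input: "7711" in base 8
Positional expansion:
  Digit '7' (value 7) x 8^3 = 3584
  Digit '7' (value 7) x 8^2 = 448
  Digit '1' (value 1) x 8^1 = 8
  Digit '1' (value 1) x 8^0 = 1
Sum = 4041

4041


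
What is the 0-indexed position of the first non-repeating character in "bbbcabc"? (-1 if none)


Input: bbbcabc
Character frequencies:
  'a': 1
  'b': 4
  'c': 2
Scanning left to right for freq == 1:
  Position 0 ('b'): freq=4, skip
  Position 1 ('b'): freq=4, skip
  Position 2 ('b'): freq=4, skip
  Position 3 ('c'): freq=2, skip
  Position 4 ('a'): unique! => answer = 4

4


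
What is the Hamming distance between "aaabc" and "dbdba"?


Comparing "aaabc" and "dbdba" position by position:
  Position 0: 'a' vs 'd' => differ
  Position 1: 'a' vs 'b' => differ
  Position 2: 'a' vs 'd' => differ
  Position 3: 'b' vs 'b' => same
  Position 4: 'c' vs 'a' => differ
Total differences (Hamming distance): 4

4


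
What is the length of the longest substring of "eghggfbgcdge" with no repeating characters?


Input: "eghggfbgcdge"
Sliding window (track last position of each char):
  Position 0 ('e'): window [0,0] length 1 -- new best
  Position 1 ('g'): window [0,1] length 2 -- new best
  Position 2 ('h'): window [0,2] length 3 -- new best
  Position 3 ('g'): repeat (last at 1), move window start to 2
  Position 3 ('g'): window [2,3] length 2
  Position 4 ('g'): repeat (last at 3), move window start to 4
  Position 4 ('g'): window [4,4] length 1
  Position 5 ('f'): window [4,5] length 2
  Position 6 ('b'): window [4,6] length 3
  Position 7 ('g'): repeat (last at 4), move window start to 5
  Position 7 ('g'): window [5,7] length 3
  Position 8 ('c'): window [5,8] length 4 -- new best
  Position 9 ('d'): window [5,9] length 5 -- new best
  Position 10 ('g'): repeat (last at 7), move window start to 8
  Position 10 ('g'): window [8,10] length 3
  Position 11 ('e'): window [8,11] length 4
Longest substring with no repeats: "fbgcd" with length 5

5


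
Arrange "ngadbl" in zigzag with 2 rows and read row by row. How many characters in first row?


Zigzag "ngadbl" into 2 rows:
Placing characters:
  'n' => row 0
  'g' => row 1
  'a' => row 0
  'd' => row 1
  'b' => row 0
  'l' => row 1
Rows:
  Row 0: "nab"
  Row 1: "gdl"
First row length: 3

3


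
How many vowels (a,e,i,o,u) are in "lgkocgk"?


Input: lgkocgk
Checking each character:
  'l' at position 0: consonant
  'g' at position 1: consonant
  'k' at position 2: consonant
  'o' at position 3: vowel (running total: 1)
  'c' at position 4: consonant
  'g' at position 5: consonant
  'k' at position 6: consonant
Total vowels: 1

1


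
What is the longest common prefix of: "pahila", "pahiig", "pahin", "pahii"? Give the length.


Words: pahila, pahiig, pahin, pahii
  Position 0: all 'p' => match
  Position 1: all 'a' => match
  Position 2: all 'h' => match
  Position 3: all 'i' => match
  Position 4: ('l', 'i', 'n', 'i') => mismatch, stop
LCP = "pahi" (length 4)

4


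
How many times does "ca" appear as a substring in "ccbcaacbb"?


Searching for "ca" in "ccbcaacbb"
Scanning each position:
  Position 0: "cc" => no
  Position 1: "cb" => no
  Position 2: "bc" => no
  Position 3: "ca" => MATCH
  Position 4: "aa" => no
  Position 5: "ac" => no
  Position 6: "cb" => no
  Position 7: "bb" => no
Total occurrences: 1

1


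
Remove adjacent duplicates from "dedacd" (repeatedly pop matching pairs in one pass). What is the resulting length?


Input: dedacd
Stack-based adjacent duplicate removal:
  Read 'd': push. Stack: d
  Read 'e': push. Stack: de
  Read 'd': push. Stack: ded
  Read 'a': push. Stack: deda
  Read 'c': push. Stack: dedac
  Read 'd': push. Stack: dedacd
Final stack: "dedacd" (length 6)

6


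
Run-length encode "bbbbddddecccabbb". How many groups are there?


Input: bbbbddddecccabbb
Scanning for consecutive runs:
  Group 1: 'b' x 4 (positions 0-3)
  Group 2: 'd' x 4 (positions 4-7)
  Group 3: 'e' x 1 (positions 8-8)
  Group 4: 'c' x 3 (positions 9-11)
  Group 5: 'a' x 1 (positions 12-12)
  Group 6: 'b' x 3 (positions 13-15)
Total groups: 6

6


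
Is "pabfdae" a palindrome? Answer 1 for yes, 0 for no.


Input: pabfdae
Reversed: eadfbap
  Compare pos 0 ('p') with pos 6 ('e'): MISMATCH
  Compare pos 1 ('a') with pos 5 ('a'): match
  Compare pos 2 ('b') with pos 4 ('d'): MISMATCH
Result: not a palindrome

0


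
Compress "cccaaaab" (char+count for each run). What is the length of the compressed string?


Input: cccaaaab
Runs:
  'c' x 3 => "c3"
  'a' x 4 => "a4"
  'b' x 1 => "b1"
Compressed: "c3a4b1"
Compressed length: 6

6


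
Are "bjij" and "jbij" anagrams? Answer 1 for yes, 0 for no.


Strings: "bjij", "jbij"
Sorted first:  bijj
Sorted second: bijj
Sorted forms match => anagrams

1


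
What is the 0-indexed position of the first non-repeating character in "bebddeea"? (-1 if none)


Input: bebddeea
Character frequencies:
  'a': 1
  'b': 2
  'd': 2
  'e': 3
Scanning left to right for freq == 1:
  Position 0 ('b'): freq=2, skip
  Position 1 ('e'): freq=3, skip
  Position 2 ('b'): freq=2, skip
  Position 3 ('d'): freq=2, skip
  Position 4 ('d'): freq=2, skip
  Position 5 ('e'): freq=3, skip
  Position 6 ('e'): freq=3, skip
  Position 7 ('a'): unique! => answer = 7

7


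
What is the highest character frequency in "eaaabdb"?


Input: eaaabdb
Character counts:
  'a': 3
  'b': 2
  'd': 1
  'e': 1
Maximum frequency: 3

3


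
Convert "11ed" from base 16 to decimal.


Input: "11ed" in base 16
Positional expansion:
  Digit '1' (value 1) x 16^3 = 4096
  Digit '1' (value 1) x 16^2 = 256
  Digit 'e' (value 14) x 16^1 = 224
  Digit 'd' (value 13) x 16^0 = 13
Sum = 4589

4589


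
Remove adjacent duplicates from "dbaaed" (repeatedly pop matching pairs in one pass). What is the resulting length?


Input: dbaaed
Stack-based adjacent duplicate removal:
  Read 'd': push. Stack: d
  Read 'b': push. Stack: db
  Read 'a': push. Stack: dba
  Read 'a': matches stack top 'a' => pop. Stack: db
  Read 'e': push. Stack: dbe
  Read 'd': push. Stack: dbed
Final stack: "dbed" (length 4)

4


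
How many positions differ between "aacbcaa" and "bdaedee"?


Comparing "aacbcaa" and "bdaedee" position by position:
  Position 0: 'a' vs 'b' => DIFFER
  Position 1: 'a' vs 'd' => DIFFER
  Position 2: 'c' vs 'a' => DIFFER
  Position 3: 'b' vs 'e' => DIFFER
  Position 4: 'c' vs 'd' => DIFFER
  Position 5: 'a' vs 'e' => DIFFER
  Position 6: 'a' vs 'e' => DIFFER
Positions that differ: 7

7


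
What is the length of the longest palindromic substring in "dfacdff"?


Input: "dfacdff"
Checking substrings for palindromes:
  [5:7] "ff" (len 2) => palindrome
Longest palindromic substring: "ff" with length 2

2


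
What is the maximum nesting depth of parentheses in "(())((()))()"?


Input: "(())((()))()"
Tracking depth:
  Position 0 '(': depth becomes 1
  Position 1 '(': depth becomes 2
  Position 2 ')': depth becomes 1
  Position 3 ')': depth becomes 0
  Position 4 '(': depth becomes 1
  Position 5 '(': depth becomes 2
  Position 6 '(': depth becomes 3
  Position 7 ')': depth becomes 2
  Position 8 ')': depth becomes 1
  Position 9 ')': depth becomes 0
  Position 10 '(': depth becomes 1
  Position 11 ')': depth becomes 0
Maximum depth reached: 3

3


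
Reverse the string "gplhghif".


Input: gplhghif
Reading characters right to left:
  Position 7: 'f'
  Position 6: 'i'
  Position 5: 'h'
  Position 4: 'g'
  Position 3: 'h'
  Position 2: 'l'
  Position 1: 'p'
  Position 0: 'g'
Reversed: fihghlpg

fihghlpg


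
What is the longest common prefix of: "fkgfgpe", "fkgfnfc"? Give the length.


Words: fkgfgpe, fkgfnfc
  Position 0: all 'f' => match
  Position 1: all 'k' => match
  Position 2: all 'g' => match
  Position 3: all 'f' => match
  Position 4: ('g', 'n') => mismatch, stop
LCP = "fkgf" (length 4)

4


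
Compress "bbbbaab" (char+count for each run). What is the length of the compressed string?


Input: bbbbaab
Runs:
  'b' x 4 => "b4"
  'a' x 2 => "a2"
  'b' x 1 => "b1"
Compressed: "b4a2b1"
Compressed length: 6

6


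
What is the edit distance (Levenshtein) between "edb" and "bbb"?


Computing edit distance: "edb" -> "bbb"
DP table:
           b    b    b
      0    1    2    3
  e   1    1    2    3
  d   2    2    2    3
  b   3    2    2    2
Edit distance = dp[3][3] = 2

2


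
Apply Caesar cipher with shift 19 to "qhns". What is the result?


Caesar cipher: shift "qhns" by 19
  'q' (pos 16) + 19 = pos 9 = 'j'
  'h' (pos 7) + 19 = pos 0 = 'a'
  'n' (pos 13) + 19 = pos 6 = 'g'
  's' (pos 18) + 19 = pos 11 = 'l'
Result: jagl

jagl


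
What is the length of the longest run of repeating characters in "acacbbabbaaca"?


Input: "acacbbabbaaca"
Scanning for longest run:
  Position 1 ('c'): new char, reset run to 1
  Position 2 ('a'): new char, reset run to 1
  Position 3 ('c'): new char, reset run to 1
  Position 4 ('b'): new char, reset run to 1
  Position 5 ('b'): continues run of 'b', length=2
  Position 6 ('a'): new char, reset run to 1
  Position 7 ('b'): new char, reset run to 1
  Position 8 ('b'): continues run of 'b', length=2
  Position 9 ('a'): new char, reset run to 1
  Position 10 ('a'): continues run of 'a', length=2
  Position 11 ('c'): new char, reset run to 1
  Position 12 ('a'): new char, reset run to 1
Longest run: 'b' with length 2

2


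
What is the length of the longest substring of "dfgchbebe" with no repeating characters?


Input: "dfgchbebe"
Sliding window (track last position of each char):
  Position 0 ('d'): window [0,0] length 1 -- new best
  Position 1 ('f'): window [0,1] length 2 -- new best
  Position 2 ('g'): window [0,2] length 3 -- new best
  Position 3 ('c'): window [0,3] length 4 -- new best
  Position 4 ('h'): window [0,4] length 5 -- new best
  Position 5 ('b'): window [0,5] length 6 -- new best
  Position 6 ('e'): window [0,6] length 7 -- new best
  Position 7 ('b'): repeat (last at 5), move window start to 6
  Position 7 ('b'): window [6,7] length 2
  Position 8 ('e'): repeat (last at 6), move window start to 7
  Position 8 ('e'): window [7,8] length 2
Longest substring with no repeats: "dfgchbe" with length 7

7


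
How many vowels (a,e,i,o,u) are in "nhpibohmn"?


Input: nhpibohmn
Checking each character:
  'n' at position 0: consonant
  'h' at position 1: consonant
  'p' at position 2: consonant
  'i' at position 3: vowel (running total: 1)
  'b' at position 4: consonant
  'o' at position 5: vowel (running total: 2)
  'h' at position 6: consonant
  'm' at position 7: consonant
  'n' at position 8: consonant
Total vowels: 2

2


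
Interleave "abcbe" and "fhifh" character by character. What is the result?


Interleaving "abcbe" and "fhifh":
  Position 0: 'a' from first, 'f' from second => "af"
  Position 1: 'b' from first, 'h' from second => "bh"
  Position 2: 'c' from first, 'i' from second => "ci"
  Position 3: 'b' from first, 'f' from second => "bf"
  Position 4: 'e' from first, 'h' from second => "eh"
Result: afbhcibfeh

afbhcibfeh


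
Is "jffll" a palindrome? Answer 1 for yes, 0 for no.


Input: jffll
Reversed: llffj
  Compare pos 0 ('j') with pos 4 ('l'): MISMATCH
  Compare pos 1 ('f') with pos 3 ('l'): MISMATCH
Result: not a palindrome

0


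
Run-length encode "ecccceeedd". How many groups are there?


Input: ecccceeedd
Scanning for consecutive runs:
  Group 1: 'e' x 1 (positions 0-0)
  Group 2: 'c' x 4 (positions 1-4)
  Group 3: 'e' x 3 (positions 5-7)
  Group 4: 'd' x 2 (positions 8-9)
Total groups: 4

4


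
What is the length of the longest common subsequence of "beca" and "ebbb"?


LCS of "beca" and "ebbb"
DP table:
           e    b    b    b
      0    0    0    0    0
  b   0    0    1    1    1
  e   0    1    1    1    1
  c   0    1    1    1    1
  a   0    1    1    1    1
LCS length = dp[4][4] = 1

1


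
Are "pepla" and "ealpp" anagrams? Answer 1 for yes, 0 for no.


Strings: "pepla", "ealpp"
Sorted first:  aelpp
Sorted second: aelpp
Sorted forms match => anagrams

1


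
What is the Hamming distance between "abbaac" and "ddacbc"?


Comparing "abbaac" and "ddacbc" position by position:
  Position 0: 'a' vs 'd' => differ
  Position 1: 'b' vs 'd' => differ
  Position 2: 'b' vs 'a' => differ
  Position 3: 'a' vs 'c' => differ
  Position 4: 'a' vs 'b' => differ
  Position 5: 'c' vs 'c' => same
Total differences (Hamming distance): 5

5


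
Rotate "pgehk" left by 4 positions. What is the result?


Input: "pgehk", rotate left by 4
First 4 characters: "pgeh"
Remaining characters: "k"
Concatenate remaining + first: "k" + "pgeh" = "kpgeh"

kpgeh


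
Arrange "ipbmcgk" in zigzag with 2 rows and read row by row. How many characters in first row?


Zigzag "ipbmcgk" into 2 rows:
Placing characters:
  'i' => row 0
  'p' => row 1
  'b' => row 0
  'm' => row 1
  'c' => row 0
  'g' => row 1
  'k' => row 0
Rows:
  Row 0: "ibck"
  Row 1: "pmg"
First row length: 4

4


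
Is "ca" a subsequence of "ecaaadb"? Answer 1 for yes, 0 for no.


Check if "ca" is a subsequence of "ecaaadb"
Greedy scan:
  Position 0 ('e'): no match needed
  Position 1 ('c'): matches sub[0] = 'c'
  Position 2 ('a'): matches sub[1] = 'a'
  Position 3 ('a'): no match needed
  Position 4 ('a'): no match needed
  Position 5 ('d'): no match needed
  Position 6 ('b'): no match needed
All 2 characters matched => is a subsequence

1


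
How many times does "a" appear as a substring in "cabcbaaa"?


Searching for "a" in "cabcbaaa"
Scanning each position:
  Position 0: "c" => no
  Position 1: "a" => MATCH
  Position 2: "b" => no
  Position 3: "c" => no
  Position 4: "b" => no
  Position 5: "a" => MATCH
  Position 6: "a" => MATCH
  Position 7: "a" => MATCH
Total occurrences: 4

4


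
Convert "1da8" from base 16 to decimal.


Input: "1da8" in base 16
Positional expansion:
  Digit '1' (value 1) x 16^3 = 4096
  Digit 'd' (value 13) x 16^2 = 3328
  Digit 'a' (value 10) x 16^1 = 160
  Digit '8' (value 8) x 16^0 = 8
Sum = 7592

7592


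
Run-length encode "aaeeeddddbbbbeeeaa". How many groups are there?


Input: aaeeeddddbbbbeeeaa
Scanning for consecutive runs:
  Group 1: 'a' x 2 (positions 0-1)
  Group 2: 'e' x 3 (positions 2-4)
  Group 3: 'd' x 4 (positions 5-8)
  Group 4: 'b' x 4 (positions 9-12)
  Group 5: 'e' x 3 (positions 13-15)
  Group 6: 'a' x 2 (positions 16-17)
Total groups: 6

6


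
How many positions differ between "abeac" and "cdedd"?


Comparing "abeac" and "cdedd" position by position:
  Position 0: 'a' vs 'c' => DIFFER
  Position 1: 'b' vs 'd' => DIFFER
  Position 2: 'e' vs 'e' => same
  Position 3: 'a' vs 'd' => DIFFER
  Position 4: 'c' vs 'd' => DIFFER
Positions that differ: 4

4


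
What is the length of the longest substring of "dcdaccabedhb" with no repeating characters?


Input: "dcdaccabedhb"
Sliding window (track last position of each char):
  Position 0 ('d'): window [0,0] length 1 -- new best
  Position 1 ('c'): window [0,1] length 2 -- new best
  Position 2 ('d'): repeat (last at 0), move window start to 1
  Position 2 ('d'): window [1,2] length 2
  Position 3 ('a'): window [1,3] length 3 -- new best
  Position 4 ('c'): repeat (last at 1), move window start to 2
  Position 4 ('c'): window [2,4] length 3
  Position 5 ('c'): repeat (last at 4), move window start to 5
  Position 5 ('c'): window [5,5] length 1
  Position 6 ('a'): window [5,6] length 2
  Position 7 ('b'): window [5,7] length 3
  Position 8 ('e'): window [5,8] length 4 -- new best
  Position 9 ('d'): window [5,9] length 5 -- new best
  Position 10 ('h'): window [5,10] length 6 -- new best
  Position 11 ('b'): repeat (last at 7), move window start to 8
  Position 11 ('b'): window [8,11] length 4
Longest substring with no repeats: "cabedh" with length 6

6


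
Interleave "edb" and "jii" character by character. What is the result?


Interleaving "edb" and "jii":
  Position 0: 'e' from first, 'j' from second => "ej"
  Position 1: 'd' from first, 'i' from second => "di"
  Position 2: 'b' from first, 'i' from second => "bi"
Result: ejdibi

ejdibi


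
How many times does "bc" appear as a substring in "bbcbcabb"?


Searching for "bc" in "bbcbcabb"
Scanning each position:
  Position 0: "bb" => no
  Position 1: "bc" => MATCH
  Position 2: "cb" => no
  Position 3: "bc" => MATCH
  Position 4: "ca" => no
  Position 5: "ab" => no
  Position 6: "bb" => no
Total occurrences: 2

2


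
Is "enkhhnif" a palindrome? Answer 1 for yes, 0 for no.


Input: enkhhnif
Reversed: finhhkne
  Compare pos 0 ('e') with pos 7 ('f'): MISMATCH
  Compare pos 1 ('n') with pos 6 ('i'): MISMATCH
  Compare pos 2 ('k') with pos 5 ('n'): MISMATCH
  Compare pos 3 ('h') with pos 4 ('h'): match
Result: not a palindrome

0


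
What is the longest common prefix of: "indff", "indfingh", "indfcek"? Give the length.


Words: indff, indfingh, indfcek
  Position 0: all 'i' => match
  Position 1: all 'n' => match
  Position 2: all 'd' => match
  Position 3: all 'f' => match
  Position 4: ('f', 'i', 'c') => mismatch, stop
LCP = "indf" (length 4)

4


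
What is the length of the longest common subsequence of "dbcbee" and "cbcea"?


LCS of "dbcbee" and "cbcea"
DP table:
           c    b    c    e    a
      0    0    0    0    0    0
  d   0    0    0    0    0    0
  b   0    0    1    1    1    1
  c   0    1    1    2    2    2
  b   0    1    2    2    2    2
  e   0    1    2    2    3    3
  e   0    1    2    2    3    3
LCS length = dp[6][5] = 3

3


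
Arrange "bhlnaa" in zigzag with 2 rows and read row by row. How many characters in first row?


Zigzag "bhlnaa" into 2 rows:
Placing characters:
  'b' => row 0
  'h' => row 1
  'l' => row 0
  'n' => row 1
  'a' => row 0
  'a' => row 1
Rows:
  Row 0: "bla"
  Row 1: "hna"
First row length: 3

3


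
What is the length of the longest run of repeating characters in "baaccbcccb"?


Input: "baaccbcccb"
Scanning for longest run:
  Position 1 ('a'): new char, reset run to 1
  Position 2 ('a'): continues run of 'a', length=2
  Position 3 ('c'): new char, reset run to 1
  Position 4 ('c'): continues run of 'c', length=2
  Position 5 ('b'): new char, reset run to 1
  Position 6 ('c'): new char, reset run to 1
  Position 7 ('c'): continues run of 'c', length=2
  Position 8 ('c'): continues run of 'c', length=3
  Position 9 ('b'): new char, reset run to 1
Longest run: 'c' with length 3

3


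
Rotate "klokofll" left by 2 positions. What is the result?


Input: "klokofll", rotate left by 2
First 2 characters: "kl"
Remaining characters: "okofll"
Concatenate remaining + first: "okofll" + "kl" = "okofllkl"

okofllkl


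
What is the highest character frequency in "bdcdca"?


Input: bdcdca
Character counts:
  'a': 1
  'b': 1
  'c': 2
  'd': 2
Maximum frequency: 2

2


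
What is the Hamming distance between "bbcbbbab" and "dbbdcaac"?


Comparing "bbcbbbab" and "dbbdcaac" position by position:
  Position 0: 'b' vs 'd' => differ
  Position 1: 'b' vs 'b' => same
  Position 2: 'c' vs 'b' => differ
  Position 3: 'b' vs 'd' => differ
  Position 4: 'b' vs 'c' => differ
  Position 5: 'b' vs 'a' => differ
  Position 6: 'a' vs 'a' => same
  Position 7: 'b' vs 'c' => differ
Total differences (Hamming distance): 6

6


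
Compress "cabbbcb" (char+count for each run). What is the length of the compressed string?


Input: cabbbcb
Runs:
  'c' x 1 => "c1"
  'a' x 1 => "a1"
  'b' x 3 => "b3"
  'c' x 1 => "c1"
  'b' x 1 => "b1"
Compressed: "c1a1b3c1b1"
Compressed length: 10

10


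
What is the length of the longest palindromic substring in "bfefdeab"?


Input: "bfefdeab"
Checking substrings for palindromes:
  [1:4] "fef" (len 3) => palindrome
Longest palindromic substring: "fef" with length 3

3


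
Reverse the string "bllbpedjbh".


Input: bllbpedjbh
Reading characters right to left:
  Position 9: 'h'
  Position 8: 'b'
  Position 7: 'j'
  Position 6: 'd'
  Position 5: 'e'
  Position 4: 'p'
  Position 3: 'b'
  Position 2: 'l'
  Position 1: 'l'
  Position 0: 'b'
Reversed: hbjdepbllb

hbjdepbllb


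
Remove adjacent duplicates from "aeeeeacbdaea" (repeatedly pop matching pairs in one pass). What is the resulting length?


Input: aeeeeacbdaea
Stack-based adjacent duplicate removal:
  Read 'a': push. Stack: a
  Read 'e': push. Stack: ae
  Read 'e': matches stack top 'e' => pop. Stack: a
  Read 'e': push. Stack: ae
  Read 'e': matches stack top 'e' => pop. Stack: a
  Read 'a': matches stack top 'a' => pop. Stack: (empty)
  Read 'c': push. Stack: c
  Read 'b': push. Stack: cb
  Read 'd': push. Stack: cbd
  Read 'a': push. Stack: cbda
  Read 'e': push. Stack: cbdae
  Read 'a': push. Stack: cbdaea
Final stack: "cbdaea" (length 6)

6


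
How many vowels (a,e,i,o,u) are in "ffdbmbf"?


Input: ffdbmbf
Checking each character:
  'f' at position 0: consonant
  'f' at position 1: consonant
  'd' at position 2: consonant
  'b' at position 3: consonant
  'm' at position 4: consonant
  'b' at position 5: consonant
  'f' at position 6: consonant
Total vowels: 0

0


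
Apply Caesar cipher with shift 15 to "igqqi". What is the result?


Caesar cipher: shift "igqqi" by 15
  'i' (pos 8) + 15 = pos 23 = 'x'
  'g' (pos 6) + 15 = pos 21 = 'v'
  'q' (pos 16) + 15 = pos 5 = 'f'
  'q' (pos 16) + 15 = pos 5 = 'f'
  'i' (pos 8) + 15 = pos 23 = 'x'
Result: xvffx

xvffx


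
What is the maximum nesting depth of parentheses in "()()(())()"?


Input: "()()(())()"
Tracking depth:
  Position 0 '(': depth becomes 1
  Position 1 ')': depth becomes 0
  Position 2 '(': depth becomes 1
  Position 3 ')': depth becomes 0
  Position 4 '(': depth becomes 1
  Position 5 '(': depth becomes 2
  Position 6 ')': depth becomes 1
  Position 7 ')': depth becomes 0
  Position 8 '(': depth becomes 1
  Position 9 ')': depth becomes 0
Maximum depth reached: 2

2


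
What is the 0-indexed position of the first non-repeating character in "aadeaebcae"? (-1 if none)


Input: aadeaebcae
Character frequencies:
  'a': 4
  'b': 1
  'c': 1
  'd': 1
  'e': 3
Scanning left to right for freq == 1:
  Position 0 ('a'): freq=4, skip
  Position 1 ('a'): freq=4, skip
  Position 2 ('d'): unique! => answer = 2

2


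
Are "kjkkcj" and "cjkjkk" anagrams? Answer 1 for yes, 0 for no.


Strings: "kjkkcj", "cjkjkk"
Sorted first:  cjjkkk
Sorted second: cjjkkk
Sorted forms match => anagrams

1


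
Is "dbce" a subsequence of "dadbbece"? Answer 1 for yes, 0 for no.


Check if "dbce" is a subsequence of "dadbbece"
Greedy scan:
  Position 0 ('d'): matches sub[0] = 'd'
  Position 1 ('a'): no match needed
  Position 2 ('d'): no match needed
  Position 3 ('b'): matches sub[1] = 'b'
  Position 4 ('b'): no match needed
  Position 5 ('e'): no match needed
  Position 6 ('c'): matches sub[2] = 'c'
  Position 7 ('e'): matches sub[3] = 'e'
All 4 characters matched => is a subsequence

1


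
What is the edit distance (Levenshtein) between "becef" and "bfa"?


Computing edit distance: "becef" -> "bfa"
DP table:
           b    f    a
      0    1    2    3
  b   1    0    1    2
  e   2    1    1    2
  c   3    2    2    2
  e   4    3    3    3
  f   5    4    3    4
Edit distance = dp[5][3] = 4

4


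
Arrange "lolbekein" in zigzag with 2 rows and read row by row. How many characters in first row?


Zigzag "lolbekein" into 2 rows:
Placing characters:
  'l' => row 0
  'o' => row 1
  'l' => row 0
  'b' => row 1
  'e' => row 0
  'k' => row 1
  'e' => row 0
  'i' => row 1
  'n' => row 0
Rows:
  Row 0: "lleen"
  Row 1: "obki"
First row length: 5

5


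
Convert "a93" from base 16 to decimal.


Input: "a93" in base 16
Positional expansion:
  Digit 'a' (value 10) x 16^2 = 2560
  Digit '9' (value 9) x 16^1 = 144
  Digit '3' (value 3) x 16^0 = 3
Sum = 2707

2707


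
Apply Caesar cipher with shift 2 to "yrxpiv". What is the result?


Caesar cipher: shift "yrxpiv" by 2
  'y' (pos 24) + 2 = pos 0 = 'a'
  'r' (pos 17) + 2 = pos 19 = 't'
  'x' (pos 23) + 2 = pos 25 = 'z'
  'p' (pos 15) + 2 = pos 17 = 'r'
  'i' (pos 8) + 2 = pos 10 = 'k'
  'v' (pos 21) + 2 = pos 23 = 'x'
Result: atzrkx

atzrkx


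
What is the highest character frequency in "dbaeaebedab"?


Input: dbaeaebedab
Character counts:
  'a': 3
  'b': 3
  'd': 2
  'e': 3
Maximum frequency: 3

3


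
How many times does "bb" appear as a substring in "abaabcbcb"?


Searching for "bb" in "abaabcbcb"
Scanning each position:
  Position 0: "ab" => no
  Position 1: "ba" => no
  Position 2: "aa" => no
  Position 3: "ab" => no
  Position 4: "bc" => no
  Position 5: "cb" => no
  Position 6: "bc" => no
  Position 7: "cb" => no
Total occurrences: 0

0


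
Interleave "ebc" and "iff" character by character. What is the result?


Interleaving "ebc" and "iff":
  Position 0: 'e' from first, 'i' from second => "ei"
  Position 1: 'b' from first, 'f' from second => "bf"
  Position 2: 'c' from first, 'f' from second => "cf"
Result: eibfcf

eibfcf


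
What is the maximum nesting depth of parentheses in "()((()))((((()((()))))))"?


Input: "()((()))((((()((()))))))"
Tracking depth:
  Position 0 '(': depth becomes 1
  Position 1 ')': depth becomes 0
  Position 2 '(': depth becomes 1
  Position 3 '(': depth becomes 2
  Position 4 '(': depth becomes 3
  Position 5 ')': depth becomes 2
  Position 6 ')': depth becomes 1
  Position 7 ')': depth becomes 0
  Position 8 '(': depth becomes 1
  Position 9 '(': depth becomes 2
  Position 10 '(': depth becomes 3
  Position 11 '(': depth becomes 4
  Position 12 '(': depth becomes 5
  Position 13 ')': depth becomes 4
  Position 14 '(': depth becomes 5
  Position 15 '(': depth becomes 6
  Position 16 '(': depth becomes 7
  Position 17 ')': depth becomes 6
  Position 18 ')': depth becomes 5
  Position 19 ')': depth becomes 4
  Position 20 ')': depth becomes 3
  Position 21 ')': depth becomes 2
  Position 22 ')': depth becomes 1
  Position 23 ')': depth becomes 0
Maximum depth reached: 7

7


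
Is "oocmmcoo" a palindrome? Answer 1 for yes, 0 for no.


Input: oocmmcoo
Reversed: oocmmcoo
  Compare pos 0 ('o') with pos 7 ('o'): match
  Compare pos 1 ('o') with pos 6 ('o'): match
  Compare pos 2 ('c') with pos 5 ('c'): match
  Compare pos 3 ('m') with pos 4 ('m'): match
Result: palindrome

1


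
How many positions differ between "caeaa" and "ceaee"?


Comparing "caeaa" and "ceaee" position by position:
  Position 0: 'c' vs 'c' => same
  Position 1: 'a' vs 'e' => DIFFER
  Position 2: 'e' vs 'a' => DIFFER
  Position 3: 'a' vs 'e' => DIFFER
  Position 4: 'a' vs 'e' => DIFFER
Positions that differ: 4

4


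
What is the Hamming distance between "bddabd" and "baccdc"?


Comparing "bddabd" and "baccdc" position by position:
  Position 0: 'b' vs 'b' => same
  Position 1: 'd' vs 'a' => differ
  Position 2: 'd' vs 'c' => differ
  Position 3: 'a' vs 'c' => differ
  Position 4: 'b' vs 'd' => differ
  Position 5: 'd' vs 'c' => differ
Total differences (Hamming distance): 5

5


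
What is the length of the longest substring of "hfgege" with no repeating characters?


Input: "hfgege"
Sliding window (track last position of each char):
  Position 0 ('h'): window [0,0] length 1 -- new best
  Position 1 ('f'): window [0,1] length 2 -- new best
  Position 2 ('g'): window [0,2] length 3 -- new best
  Position 3 ('e'): window [0,3] length 4 -- new best
  Position 4 ('g'): repeat (last at 2), move window start to 3
  Position 4 ('g'): window [3,4] length 2
  Position 5 ('e'): repeat (last at 3), move window start to 4
  Position 5 ('e'): window [4,5] length 2
Longest substring with no repeats: "hfge" with length 4

4


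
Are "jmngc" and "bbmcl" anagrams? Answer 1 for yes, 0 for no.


Strings: "jmngc", "bbmcl"
Sorted first:  cgjmn
Sorted second: bbclm
Differ at position 0: 'c' vs 'b' => not anagrams

0


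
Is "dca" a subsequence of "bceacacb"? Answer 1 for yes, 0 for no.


Check if "dca" is a subsequence of "bceacacb"
Greedy scan:
  Position 0 ('b'): no match needed
  Position 1 ('c'): no match needed
  Position 2 ('e'): no match needed
  Position 3 ('a'): no match needed
  Position 4 ('c'): no match needed
  Position 5 ('a'): no match needed
  Position 6 ('c'): no match needed
  Position 7 ('b'): no match needed
Only matched 0/3 characters => not a subsequence

0


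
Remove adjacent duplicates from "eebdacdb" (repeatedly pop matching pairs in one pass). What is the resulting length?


Input: eebdacdb
Stack-based adjacent duplicate removal:
  Read 'e': push. Stack: e
  Read 'e': matches stack top 'e' => pop. Stack: (empty)
  Read 'b': push. Stack: b
  Read 'd': push. Stack: bd
  Read 'a': push. Stack: bda
  Read 'c': push. Stack: bdac
  Read 'd': push. Stack: bdacd
  Read 'b': push. Stack: bdacdb
Final stack: "bdacdb" (length 6)

6


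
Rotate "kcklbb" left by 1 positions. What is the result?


Input: "kcklbb", rotate left by 1
First 1 characters: "k"
Remaining characters: "cklbb"
Concatenate remaining + first: "cklbb" + "k" = "cklbbk"

cklbbk


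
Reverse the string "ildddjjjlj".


Input: ildddjjjlj
Reading characters right to left:
  Position 9: 'j'
  Position 8: 'l'
  Position 7: 'j'
  Position 6: 'j'
  Position 5: 'j'
  Position 4: 'd'
  Position 3: 'd'
  Position 2: 'd'
  Position 1: 'l'
  Position 0: 'i'
Reversed: jljjjdddli

jljjjdddli


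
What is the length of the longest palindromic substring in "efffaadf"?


Input: "efffaadf"
Checking substrings for palindromes:
  [1:4] "fff" (len 3) => palindrome
  [1:3] "ff" (len 2) => palindrome
  [2:4] "ff" (len 2) => palindrome
  [4:6] "aa" (len 2) => palindrome
Longest palindromic substring: "fff" with length 3

3


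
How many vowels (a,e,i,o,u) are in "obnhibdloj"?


Input: obnhibdloj
Checking each character:
  'o' at position 0: vowel (running total: 1)
  'b' at position 1: consonant
  'n' at position 2: consonant
  'h' at position 3: consonant
  'i' at position 4: vowel (running total: 2)
  'b' at position 5: consonant
  'd' at position 6: consonant
  'l' at position 7: consonant
  'o' at position 8: vowel (running total: 3)
  'j' at position 9: consonant
Total vowels: 3

3


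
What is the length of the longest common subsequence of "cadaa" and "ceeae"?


LCS of "cadaa" and "ceeae"
DP table:
           c    e    e    a    e
      0    0    0    0    0    0
  c   0    1    1    1    1    1
  a   0    1    1    1    2    2
  d   0    1    1    1    2    2
  a   0    1    1    1    2    2
  a   0    1    1    1    2    2
LCS length = dp[5][5] = 2

2


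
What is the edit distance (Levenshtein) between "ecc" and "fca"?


Computing edit distance: "ecc" -> "fca"
DP table:
           f    c    a
      0    1    2    3
  e   1    1    2    3
  c   2    2    1    2
  c   3    3    2    2
Edit distance = dp[3][3] = 2

2


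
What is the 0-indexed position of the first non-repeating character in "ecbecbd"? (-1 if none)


Input: ecbecbd
Character frequencies:
  'b': 2
  'c': 2
  'd': 1
  'e': 2
Scanning left to right for freq == 1:
  Position 0 ('e'): freq=2, skip
  Position 1 ('c'): freq=2, skip
  Position 2 ('b'): freq=2, skip
  Position 3 ('e'): freq=2, skip
  Position 4 ('c'): freq=2, skip
  Position 5 ('b'): freq=2, skip
  Position 6 ('d'): unique! => answer = 6

6


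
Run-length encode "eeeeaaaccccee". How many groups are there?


Input: eeeeaaaccccee
Scanning for consecutive runs:
  Group 1: 'e' x 4 (positions 0-3)
  Group 2: 'a' x 3 (positions 4-6)
  Group 3: 'c' x 4 (positions 7-10)
  Group 4: 'e' x 2 (positions 11-12)
Total groups: 4

4
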